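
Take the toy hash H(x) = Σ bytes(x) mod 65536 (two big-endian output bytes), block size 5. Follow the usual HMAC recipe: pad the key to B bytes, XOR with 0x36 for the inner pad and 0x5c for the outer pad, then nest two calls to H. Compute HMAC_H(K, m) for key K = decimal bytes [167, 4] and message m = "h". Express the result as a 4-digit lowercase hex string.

0335

Key decimal bytes [167, 4] = a7 04 is 2 bytes ≤ B = 5; zero-pad to 5 bytes: K' = a7 04 00 00 00.
K' ⊕ ipad = 91 32 36 36 36.  K' ⊕ opad = fb 58 5c 5c 5c.
Inner input = (K'⊕ipad) ∥ m = 91 32 36 36 36 ∥ 68.
Inner hash: sum = 145+50+54+54+54+104 = 461 → 01 cd.
Outer input = (K'⊕opad) ∥ inner = fb 58 5c 5c 5c ∥ 01 cd.
Outer hash (tag): sum = 251+88+92+92+92+1+205 = 821 → 03 35.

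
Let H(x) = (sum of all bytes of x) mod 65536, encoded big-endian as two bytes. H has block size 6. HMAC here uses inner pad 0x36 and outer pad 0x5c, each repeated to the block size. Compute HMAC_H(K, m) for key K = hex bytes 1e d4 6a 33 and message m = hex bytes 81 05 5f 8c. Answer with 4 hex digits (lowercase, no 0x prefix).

Key hex bytes 1e d4 6a 33 is 4 bytes ≤ B = 6; zero-pad to 6 bytes: K' = 1e d4 6a 33 00 00.
K' ⊕ ipad = 28 e2 5c 05 36 36.  K' ⊕ opad = 42 88 36 6f 5c 5c.
Inner input = (K'⊕ipad) ∥ m = 28 e2 5c 05 36 36 ∥ 81 05 5f 8c.
Inner hash: sum = 40+226+92+5+54+54+129+5+95+140 = 840 → 03 48.
Outer input = (K'⊕opad) ∥ inner = 42 88 36 6f 5c 5c ∥ 03 48.
Outer hash (tag): sum = 66+136+54+111+92+92+3+72 = 626 → 02 72.

0272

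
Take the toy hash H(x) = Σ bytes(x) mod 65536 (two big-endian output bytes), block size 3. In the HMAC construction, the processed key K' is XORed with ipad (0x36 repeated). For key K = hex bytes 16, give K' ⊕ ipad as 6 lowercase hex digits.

203636

Key hex bytes 16 is 1 byte ≤ B = 3; zero-pad to 3 bytes: K' = 16 00 00.
XOR each byte with 0x36: 16⊕36=20, 00⊕36=36, 00⊕36=36.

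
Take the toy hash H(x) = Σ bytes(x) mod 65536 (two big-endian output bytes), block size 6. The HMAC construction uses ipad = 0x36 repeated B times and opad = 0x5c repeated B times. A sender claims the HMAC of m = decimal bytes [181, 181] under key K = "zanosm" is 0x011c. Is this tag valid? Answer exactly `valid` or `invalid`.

invalid

Key "zanosm" = 7a 61 6e 6f 73 6d is exactly B = 6 bytes: K' = 7a 61 6e 6f 73 6d.
K' ⊕ ipad = 4c 57 58 59 45 5b; K' ⊕ opad = 26 3d 32 33 2f 31.
Inner hash: sum = 76+87+88+89+69+91+181+181 = 862 → 03 5e.
Outer hash (recomputed tag): sum = 38+61+50+51+47+49+3+94 = 393 → 01 89.
Recomputed tag = 0189; claimed = 011c → mismatch.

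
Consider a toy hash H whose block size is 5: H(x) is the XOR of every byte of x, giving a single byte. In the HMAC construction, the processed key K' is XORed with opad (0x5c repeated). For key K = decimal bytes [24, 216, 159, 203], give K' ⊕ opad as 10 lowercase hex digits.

Key decimal bytes [24, 216, 159, 203] = 18 d8 9f cb is 4 bytes ≤ B = 5; zero-pad to 5 bytes: K' = 18 d8 9f cb 00.
XOR each byte with 0x5c: 18⊕5c=44, d8⊕5c=84, 9f⊕5c=c3, cb⊕5c=97, 00⊕5c=5c.

4484c3975c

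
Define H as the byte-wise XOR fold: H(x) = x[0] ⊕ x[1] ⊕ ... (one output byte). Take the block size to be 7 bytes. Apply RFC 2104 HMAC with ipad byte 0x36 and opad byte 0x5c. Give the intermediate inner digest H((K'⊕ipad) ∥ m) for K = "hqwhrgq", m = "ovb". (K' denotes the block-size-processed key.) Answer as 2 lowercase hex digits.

Key "hqwhrgq" = 68 71 77 68 72 67 71 is exactly B = 7 bytes: K' = 68 71 77 68 72 67 71.
K' ⊕ ipad = 5e 47 41 5e 44 51 47.
Inner input = 5e 47 41 5e 44 51 47 ∥ 6f 76 62.
Inner hash: XOR 5e⊕47⊕41⊕5e⊕44⊕51⊕47⊕6f⊕76⊕62 = 2f.

2f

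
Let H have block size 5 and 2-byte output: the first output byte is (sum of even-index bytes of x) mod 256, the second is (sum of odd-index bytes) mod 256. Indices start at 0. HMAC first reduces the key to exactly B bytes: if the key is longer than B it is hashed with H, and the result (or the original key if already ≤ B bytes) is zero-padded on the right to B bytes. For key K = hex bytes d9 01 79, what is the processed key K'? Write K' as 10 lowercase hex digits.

Key hex bytes d9 01 79 is 3 bytes ≤ B = 5; zero-pad to 5 bytes: K' = d9 01 79 00 00.

d901790000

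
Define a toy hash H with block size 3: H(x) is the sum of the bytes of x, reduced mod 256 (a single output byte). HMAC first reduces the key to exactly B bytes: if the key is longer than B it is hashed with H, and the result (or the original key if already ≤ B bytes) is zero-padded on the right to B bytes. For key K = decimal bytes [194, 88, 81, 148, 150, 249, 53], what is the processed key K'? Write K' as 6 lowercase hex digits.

c30000

|K| = 7 > B = 3, so first hash the key.
H(K): sum = 194+88+81+148+150+249+53 = 963; mod 256 = 195 → c3.
Zero-pad H(K) = c3 to 3 bytes: K' = c3 00 00.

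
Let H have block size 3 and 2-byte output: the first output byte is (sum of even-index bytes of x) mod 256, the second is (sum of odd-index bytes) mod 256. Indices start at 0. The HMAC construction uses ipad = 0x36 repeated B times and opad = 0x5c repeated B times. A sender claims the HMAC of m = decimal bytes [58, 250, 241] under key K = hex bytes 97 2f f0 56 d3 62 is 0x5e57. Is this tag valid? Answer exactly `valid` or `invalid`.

Key hex bytes 97 2f f0 56 d3 62 is 6 bytes > B = 3, so hash it first: H(key) = 5a e7, then zero-pad to 3 bytes: K' = 5a e7 00.
K' ⊕ ipad = 6c d1 36; K' ⊕ opad = 06 bb 5c.
Inner hash: even-index sum = 412 mod 256 = 156; odd-index sum = 508 mod 256 = 252 → 9c fc.
Outer hash (recomputed tag): even-index sum = 350 mod 256 = 94; odd-index sum = 343 mod 256 = 87 → 5e 57.
Recomputed tag = 5e57; claimed = 5e57 → match.

valid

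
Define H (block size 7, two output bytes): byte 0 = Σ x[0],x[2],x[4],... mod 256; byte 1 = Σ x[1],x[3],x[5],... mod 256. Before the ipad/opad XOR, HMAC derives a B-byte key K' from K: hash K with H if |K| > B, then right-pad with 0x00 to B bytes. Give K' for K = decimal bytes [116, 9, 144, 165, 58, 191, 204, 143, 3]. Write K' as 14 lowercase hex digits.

0dfc0000000000

|K| = 9 > B = 7, so first hash the key.
H(K): even-index sum = 525 mod 256 = 13; odd-index sum = 508 mod 256 = 252 → 0d fc.
Zero-pad H(K) = 0d fc to 7 bytes: K' = 0d fc 00 00 00 00 00.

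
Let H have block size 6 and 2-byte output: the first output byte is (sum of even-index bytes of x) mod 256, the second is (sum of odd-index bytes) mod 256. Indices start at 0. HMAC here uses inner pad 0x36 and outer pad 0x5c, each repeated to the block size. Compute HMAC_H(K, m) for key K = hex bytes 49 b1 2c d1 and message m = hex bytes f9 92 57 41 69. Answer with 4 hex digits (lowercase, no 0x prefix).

694d

Key hex bytes 49 b1 2c d1 is 4 bytes ≤ B = 6; zero-pad to 6 bytes: K' = 49 b1 2c d1 00 00.
K' ⊕ ipad = 7f 87 1a e7 36 36.  K' ⊕ opad = 15 ed 70 8d 5c 5c.
Inner input = (K'⊕ipad) ∥ m = 7f 87 1a e7 36 36 ∥ f9 92 57 41 69.
Inner hash: even-index sum = 648 mod 256 = 136; odd-index sum = 631 mod 256 = 119 → 88 77.
Outer input = (K'⊕opad) ∥ inner = 15 ed 70 8d 5c 5c ∥ 88 77.
Outer hash (tag): even-index sum = 361 mod 256 = 105; odd-index sum = 589 mod 256 = 77 → 69 4d.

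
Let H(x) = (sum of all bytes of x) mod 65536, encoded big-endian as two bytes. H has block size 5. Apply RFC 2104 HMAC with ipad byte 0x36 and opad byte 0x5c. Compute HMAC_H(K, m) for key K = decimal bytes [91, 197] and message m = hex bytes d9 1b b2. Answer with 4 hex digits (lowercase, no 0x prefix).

Key decimal bytes [91, 197] = 5b c5 is 2 bytes ≤ B = 5; zero-pad to 5 bytes: K' = 5b c5 00 00 00.
K' ⊕ ipad = 6d f3 36 36 36.  K' ⊕ opad = 07 99 5c 5c 5c.
Inner input = (K'⊕ipad) ∥ m = 6d f3 36 36 36 ∥ d9 1b b2.
Inner hash: sum = 109+243+54+54+54+217+27+178 = 936 → 03 a8.
Outer input = (K'⊕opad) ∥ inner = 07 99 5c 5c 5c ∥ 03 a8.
Outer hash (tag): sum = 7+153+92+92+92+3+168 = 607 → 02 5f.

025f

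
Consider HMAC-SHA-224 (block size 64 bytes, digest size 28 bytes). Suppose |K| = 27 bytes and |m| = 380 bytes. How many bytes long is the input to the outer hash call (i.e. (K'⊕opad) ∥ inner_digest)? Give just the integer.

Key is 27 ≤ 64 bytes, zero-padded: |K'| = 64.
Outer input = (K'⊕opad) ∥ H(inner) → 64 + 28 = 92 bytes.

92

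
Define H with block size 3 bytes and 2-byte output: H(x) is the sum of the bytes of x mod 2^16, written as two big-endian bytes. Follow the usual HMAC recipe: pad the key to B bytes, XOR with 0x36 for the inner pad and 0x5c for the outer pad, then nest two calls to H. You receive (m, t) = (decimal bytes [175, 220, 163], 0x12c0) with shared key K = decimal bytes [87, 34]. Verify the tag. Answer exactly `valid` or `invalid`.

Key decimal bytes [87, 34] = 57 22 is 2 bytes ≤ B = 3; zero-pad to 3 bytes: K' = 57 22 00.
K' ⊕ ipad = 61 14 36; K' ⊕ opad = 0b 7e 5c.
Inner hash: sum = 97+20+54+175+220+163 = 729 → 02 d9.
Outer hash (recomputed tag): sum = 11+126+92+2+217 = 448 → 01 c0.
Recomputed tag = 01c0; claimed = 12c0 → mismatch.

invalid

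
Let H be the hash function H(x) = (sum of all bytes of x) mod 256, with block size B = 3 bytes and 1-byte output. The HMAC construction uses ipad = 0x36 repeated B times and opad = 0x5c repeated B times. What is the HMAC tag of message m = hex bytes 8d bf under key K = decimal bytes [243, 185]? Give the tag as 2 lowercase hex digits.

Key decimal bytes [243, 185] = f3 b9 is 2 bytes ≤ B = 3; zero-pad to 3 bytes: K' = f3 b9 00.
K' ⊕ ipad = c5 8f 36.  K' ⊕ opad = af e5 5c.
Inner input = (K'⊕ipad) ∥ m = c5 8f 36 ∥ 8d bf.
Inner hash: sum = 197+143+54+141+191 = 726; mod 256 = 214 → d6.
Outer input = (K'⊕opad) ∥ inner = af e5 5c ∥ d6.
Outer hash (tag): sum = 175+229+92+214 = 710; mod 256 = 198 → c6.

c6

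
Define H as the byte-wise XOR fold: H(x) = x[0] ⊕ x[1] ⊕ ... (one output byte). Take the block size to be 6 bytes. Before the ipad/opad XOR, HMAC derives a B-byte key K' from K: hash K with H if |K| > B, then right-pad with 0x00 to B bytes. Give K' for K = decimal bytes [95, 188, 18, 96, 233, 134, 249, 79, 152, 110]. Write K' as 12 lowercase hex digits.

|K| = 10 > B = 6, so first hash the key.
H(K): XOR 5f⊕bc⊕12⊕60⊕e9⊕86⊕f9⊕4f⊕98⊕6e = be.
Zero-pad H(K) = be to 6 bytes: K' = be 00 00 00 00 00.

be0000000000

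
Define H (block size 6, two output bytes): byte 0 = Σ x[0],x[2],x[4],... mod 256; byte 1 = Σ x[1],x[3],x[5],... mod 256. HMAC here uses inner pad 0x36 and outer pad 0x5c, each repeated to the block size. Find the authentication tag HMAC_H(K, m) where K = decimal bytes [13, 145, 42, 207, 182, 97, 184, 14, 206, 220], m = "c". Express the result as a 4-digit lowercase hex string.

Key decimal bytes [13, 145, 42, 207, 182, 97, 184, 14, 206, 220] = 0d 91 2a cf b6 61 b8 0e ce dc is 10 bytes > B = 6, so hash it first: H(key) = 73 ab, then zero-pad to 6 bytes: K' = 73 ab 00 00 00 00.
K' ⊕ ipad = 45 9d 36 36 36 36.  K' ⊕ opad = 2f f7 5c 5c 5c 5c.
Inner input = (K'⊕ipad) ∥ m = 45 9d 36 36 36 36 ∥ 63.
Inner hash: even-index sum = 276 mod 256 = 20; odd-index sum = 265 mod 256 = 9 → 14 09.
Outer input = (K'⊕opad) ∥ inner = 2f f7 5c 5c 5c 5c ∥ 14 09.
Outer hash (tag): even-index sum = 251 mod 256 = 251; odd-index sum = 440 mod 256 = 184 → fb b8.

fbb8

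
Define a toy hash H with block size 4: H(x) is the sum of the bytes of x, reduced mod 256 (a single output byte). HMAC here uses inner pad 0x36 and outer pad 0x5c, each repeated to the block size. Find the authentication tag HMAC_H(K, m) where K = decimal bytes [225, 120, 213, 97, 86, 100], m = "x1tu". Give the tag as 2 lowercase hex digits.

Key decimal bytes [225, 120, 213, 97, 86, 100] = e1 78 d5 61 56 64 is 6 bytes > B = 4, so hash it first: H(key) = 49, then zero-pad to 4 bytes: K' = 49 00 00 00.
K' ⊕ ipad = 7f 36 36 36.  K' ⊕ opad = 15 5c 5c 5c.
Inner input = (K'⊕ipad) ∥ m = 7f 36 36 36 ∥ 78 31 74 75.
Inner hash: sum = 127+54+54+54+120+49+116+117 = 691; mod 256 = 179 → b3.
Outer input = (K'⊕opad) ∥ inner = 15 5c 5c 5c ∥ b3.
Outer hash (tag): sum = 21+92+92+92+179 = 476; mod 256 = 220 → dc.

dc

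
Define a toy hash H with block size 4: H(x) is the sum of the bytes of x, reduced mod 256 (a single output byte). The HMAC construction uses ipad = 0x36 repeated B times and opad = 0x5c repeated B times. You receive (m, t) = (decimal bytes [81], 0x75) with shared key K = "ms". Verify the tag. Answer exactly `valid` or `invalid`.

Key "ms" = 6d 73 is 2 bytes ≤ B = 4; zero-pad to 4 bytes: K' = 6d 73 00 00.
K' ⊕ ipad = 5b 45 36 36; K' ⊕ opad = 31 2f 5c 5c.
Inner hash: sum = 91+69+54+54+81 = 349; mod 256 = 93 → 5d.
Outer hash (recomputed tag): sum = 49+47+92+92+93 = 373; mod 256 = 117 → 75.
Recomputed tag = 75; claimed = 75 → match.

valid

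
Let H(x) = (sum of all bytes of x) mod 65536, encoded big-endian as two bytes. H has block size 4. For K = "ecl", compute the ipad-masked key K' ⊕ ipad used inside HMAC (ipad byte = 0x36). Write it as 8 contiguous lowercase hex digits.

Key "ecl" = 65 63 6c is 3 bytes ≤ B = 4; zero-pad to 4 bytes: K' = 65 63 6c 00.
XOR each byte with 0x36: 65⊕36=53, 63⊕36=55, 6c⊕36=5a, 00⊕36=36.

53555a36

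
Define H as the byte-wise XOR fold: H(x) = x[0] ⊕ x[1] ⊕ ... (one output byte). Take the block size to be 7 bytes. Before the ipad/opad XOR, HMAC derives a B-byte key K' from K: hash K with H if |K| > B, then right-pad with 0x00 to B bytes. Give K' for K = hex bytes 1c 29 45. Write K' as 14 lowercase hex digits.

Key hex bytes 1c 29 45 is 3 bytes ≤ B = 7; zero-pad to 7 bytes: K' = 1c 29 45 00 00 00 00.

1c294500000000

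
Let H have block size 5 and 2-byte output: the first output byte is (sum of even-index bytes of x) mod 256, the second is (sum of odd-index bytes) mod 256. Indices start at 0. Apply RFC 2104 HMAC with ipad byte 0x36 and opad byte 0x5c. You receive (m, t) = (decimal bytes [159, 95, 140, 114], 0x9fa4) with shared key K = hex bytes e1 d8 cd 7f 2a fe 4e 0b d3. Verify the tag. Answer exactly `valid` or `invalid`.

Key hex bytes e1 d8 cd 7f 2a fe 4e 0b d3 is 9 bytes > B = 5, so hash it first: H(key) = f9 60, then zero-pad to 5 bytes: K' = f9 60 00 00 00.
K' ⊕ ipad = cf 56 36 36 36; K' ⊕ opad = a5 3c 5c 5c 5c.
Inner hash: even-index sum = 524 mod 256 = 12; odd-index sum = 439 mod 256 = 183 → 0c b7.
Outer hash (recomputed tag): even-index sum = 532 mod 256 = 20; odd-index sum = 164 mod 256 = 164 → 14 a4.
Recomputed tag = 14a4; claimed = 9fa4 → mismatch.

invalid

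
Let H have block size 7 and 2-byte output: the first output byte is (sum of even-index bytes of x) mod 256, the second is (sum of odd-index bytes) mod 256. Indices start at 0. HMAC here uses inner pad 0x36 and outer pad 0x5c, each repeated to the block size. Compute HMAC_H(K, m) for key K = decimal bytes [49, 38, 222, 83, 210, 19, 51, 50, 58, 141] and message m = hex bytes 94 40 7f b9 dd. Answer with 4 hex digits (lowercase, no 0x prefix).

ffe2

Key decimal bytes [49, 38, 222, 83, 210, 19, 51, 50, 58, 141] = 31 26 de 53 d2 13 33 32 3a 8d is 10 bytes > B = 7, so hash it first: H(key) = 4e 4b, then zero-pad to 7 bytes: K' = 4e 4b 00 00 00 00 00.
K' ⊕ ipad = 78 7d 36 36 36 36 36.  K' ⊕ opad = 12 17 5c 5c 5c 5c 5c.
Inner input = (K'⊕ipad) ∥ m = 78 7d 36 36 36 36 36 ∥ 94 40 7f b9 dd.
Inner hash: even-index sum = 531 mod 256 = 19; odd-index sum = 729 mod 256 = 217 → 13 d9.
Outer input = (K'⊕opad) ∥ inner = 12 17 5c 5c 5c 5c 5c ∥ 13 d9.
Outer hash (tag): even-index sum = 511 mod 256 = 255; odd-index sum = 226 mod 256 = 226 → ff e2.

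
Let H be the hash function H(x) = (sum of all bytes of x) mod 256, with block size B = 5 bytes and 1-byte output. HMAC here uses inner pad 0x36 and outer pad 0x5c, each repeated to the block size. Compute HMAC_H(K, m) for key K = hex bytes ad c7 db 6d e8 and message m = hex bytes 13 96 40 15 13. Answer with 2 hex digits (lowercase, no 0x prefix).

bb

Key hex bytes ad c7 db 6d e8 is exactly B = 5 bytes: K' = ad c7 db 6d e8.
K' ⊕ ipad = 9b f1 ed 5b de.  K' ⊕ opad = f1 9b 87 31 b4.
Inner input = (K'⊕ipad) ∥ m = 9b f1 ed 5b de ∥ 13 96 40 15 13.
Inner hash: sum = 155+241+237+91+222+19+150+64+21+19 = 1219; mod 256 = 195 → c3.
Outer input = (K'⊕opad) ∥ inner = f1 9b 87 31 b4 ∥ c3.
Outer hash (tag): sum = 241+155+135+49+180+195 = 955; mod 256 = 187 → bb.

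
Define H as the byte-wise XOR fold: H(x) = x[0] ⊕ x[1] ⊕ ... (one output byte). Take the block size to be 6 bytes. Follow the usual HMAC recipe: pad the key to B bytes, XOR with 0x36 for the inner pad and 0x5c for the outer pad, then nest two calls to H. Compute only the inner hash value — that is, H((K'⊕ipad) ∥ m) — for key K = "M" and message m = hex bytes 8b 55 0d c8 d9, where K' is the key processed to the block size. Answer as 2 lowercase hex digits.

8f

Key "M" = 4d is 1 byte ≤ B = 6; zero-pad to 6 bytes: K' = 4d 00 00 00 00 00.
K' ⊕ ipad = 7b 36 36 36 36 36.
Inner input = 7b 36 36 36 36 36 ∥ 8b 55 0d c8 d9.
Inner hash: XOR 7b⊕36⊕36⊕36⊕36⊕36⊕8b⊕55⊕0d⊕c8⊕d9 = 8f.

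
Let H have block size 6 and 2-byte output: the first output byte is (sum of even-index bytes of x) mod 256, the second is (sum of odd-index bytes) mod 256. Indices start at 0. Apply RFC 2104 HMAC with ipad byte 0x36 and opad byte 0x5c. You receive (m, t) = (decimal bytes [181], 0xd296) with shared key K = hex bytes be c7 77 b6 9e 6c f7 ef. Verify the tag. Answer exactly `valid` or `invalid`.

Key hex bytes be c7 77 b6 9e 6c f7 ef is 8 bytes > B = 6, so hash it first: H(key) = ca d8, then zero-pad to 6 bytes: K' = ca d8 00 00 00 00.
K' ⊕ ipad = fc ee 36 36 36 36; K' ⊕ opad = 96 84 5c 5c 5c 5c.
Inner hash: even-index sum = 541 mod 256 = 29; odd-index sum = 346 mod 256 = 90 → 1d 5a.
Outer hash (recomputed tag): even-index sum = 363 mod 256 = 107; odd-index sum = 406 mod 256 = 150 → 6b 96.
Recomputed tag = 6b96; claimed = d296 → mismatch.

invalid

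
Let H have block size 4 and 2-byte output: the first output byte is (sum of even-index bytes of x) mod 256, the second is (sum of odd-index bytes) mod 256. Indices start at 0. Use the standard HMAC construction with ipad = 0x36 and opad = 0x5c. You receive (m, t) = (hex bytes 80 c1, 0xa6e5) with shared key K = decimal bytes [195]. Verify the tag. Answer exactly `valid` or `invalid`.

Key decimal bytes [195] = c3 is 1 byte ≤ B = 4; zero-pad to 4 bytes: K' = c3 00 00 00.
K' ⊕ ipad = f5 36 36 36; K' ⊕ opad = 9f 5c 5c 5c.
Inner hash: even-index sum = 427 mod 256 = 171; odd-index sum = 301 mod 256 = 45 → ab 2d.
Outer hash (recomputed tag): even-index sum = 422 mod 256 = 166; odd-index sum = 229 mod 256 = 229 → a6 e5.
Recomputed tag = a6e5; claimed = a6e5 → match.

valid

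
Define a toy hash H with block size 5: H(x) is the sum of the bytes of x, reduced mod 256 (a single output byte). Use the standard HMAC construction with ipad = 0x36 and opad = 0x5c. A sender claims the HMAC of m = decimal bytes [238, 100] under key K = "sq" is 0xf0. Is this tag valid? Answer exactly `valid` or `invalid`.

Key "sq" = 73 71 is 2 bytes ≤ B = 5; zero-pad to 5 bytes: K' = 73 71 00 00 00.
K' ⊕ ipad = 45 47 36 36 36; K' ⊕ opad = 2f 2d 5c 5c 5c.
Inner hash: sum = 69+71+54+54+54+238+100 = 640; mod 256 = 128 → 80.
Outer hash (recomputed tag): sum = 47+45+92+92+92+128 = 496; mod 256 = 240 → f0.
Recomputed tag = f0; claimed = f0 → match.

valid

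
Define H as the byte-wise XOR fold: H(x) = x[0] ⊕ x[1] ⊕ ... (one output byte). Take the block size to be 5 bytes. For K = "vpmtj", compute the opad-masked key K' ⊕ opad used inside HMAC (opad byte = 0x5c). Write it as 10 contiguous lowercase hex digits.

2a2c312836

Key "vpmtj" = 76 70 6d 74 6a is exactly B = 5 bytes: K' = 76 70 6d 74 6a.
XOR each byte with 0x5c: 76⊕5c=2a, 70⊕5c=2c, 6d⊕5c=31, 74⊕5c=28, 6a⊕5c=36.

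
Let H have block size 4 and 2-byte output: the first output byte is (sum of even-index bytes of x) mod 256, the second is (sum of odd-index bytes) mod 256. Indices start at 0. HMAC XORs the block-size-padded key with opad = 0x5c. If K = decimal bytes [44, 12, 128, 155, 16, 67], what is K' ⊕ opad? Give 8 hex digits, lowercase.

Key decimal bytes [44, 12, 128, 155, 16, 67] = 2c 0c 80 9b 10 43 is 6 bytes > B = 4, so hash it first: H(key) = bc ea, then zero-pad to 4 bytes: K' = bc ea 00 00.
XOR each byte with 0x5c: bc⊕5c=e0, ea⊕5c=b6, 00⊕5c=5c, 00⊕5c=5c.

e0b65c5c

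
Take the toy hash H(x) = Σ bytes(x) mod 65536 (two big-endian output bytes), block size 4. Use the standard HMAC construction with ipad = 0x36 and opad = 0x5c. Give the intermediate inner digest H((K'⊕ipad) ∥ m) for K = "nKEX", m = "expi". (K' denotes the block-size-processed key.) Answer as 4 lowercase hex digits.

Key "nKEX" = 6e 4b 45 58 is exactly B = 4 bytes: K' = 6e 4b 45 58.
K' ⊕ ipad = 58 7d 73 6e.
Inner input = 58 7d 73 6e ∥ 65 78 70 69.
Inner hash: sum = 88+125+115+110+101+120+112+105 = 876 → 03 6c.

036c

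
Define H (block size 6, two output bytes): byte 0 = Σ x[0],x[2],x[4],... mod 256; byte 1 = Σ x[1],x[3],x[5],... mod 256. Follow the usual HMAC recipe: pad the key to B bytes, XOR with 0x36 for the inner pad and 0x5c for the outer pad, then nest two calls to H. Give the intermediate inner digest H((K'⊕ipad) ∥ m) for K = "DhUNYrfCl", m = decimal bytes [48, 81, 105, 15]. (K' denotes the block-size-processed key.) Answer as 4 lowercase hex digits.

f729

Key "DhUNYrfCl" = 44 68 55 4e 59 72 66 43 6c is 9 bytes > B = 6, so hash it first: H(key) = c4 6b, then zero-pad to 6 bytes: K' = c4 6b 00 00 00 00.
K' ⊕ ipad = f2 5d 36 36 36 36.
Inner input = f2 5d 36 36 36 36 ∥ 30 51 69 0f.
Inner hash: even-index sum = 503 mod 256 = 247; odd-index sum = 297 mod 256 = 41 → f7 29.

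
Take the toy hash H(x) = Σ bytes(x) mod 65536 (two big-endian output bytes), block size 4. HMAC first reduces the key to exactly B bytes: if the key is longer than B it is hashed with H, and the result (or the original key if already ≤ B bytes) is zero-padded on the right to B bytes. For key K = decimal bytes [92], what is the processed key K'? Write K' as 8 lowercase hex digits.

5c000000

Key decimal bytes [92] = 5c is 1 byte ≤ B = 4; zero-pad to 4 bytes: K' = 5c 00 00 00.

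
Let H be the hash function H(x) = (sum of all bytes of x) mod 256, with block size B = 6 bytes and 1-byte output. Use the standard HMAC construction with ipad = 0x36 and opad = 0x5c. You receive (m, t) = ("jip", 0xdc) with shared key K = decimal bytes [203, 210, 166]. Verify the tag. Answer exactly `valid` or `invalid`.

invalid

Key decimal bytes [203, 210, 166] = cb d2 a6 is 3 bytes ≤ B = 6; zero-pad to 6 bytes: K' = cb d2 a6 00 00 00.
K' ⊕ ipad = fd e4 90 36 36 36; K' ⊕ opad = 97 8e fa 5c 5c 5c.
Inner hash: sum = 253+228+144+54+54+54+106+105+112 = 1110; mod 256 = 86 → 56.
Outer hash (recomputed tag): sum = 151+142+250+92+92+92+86 = 905; mod 256 = 137 → 89.
Recomputed tag = 89; claimed = dc → mismatch.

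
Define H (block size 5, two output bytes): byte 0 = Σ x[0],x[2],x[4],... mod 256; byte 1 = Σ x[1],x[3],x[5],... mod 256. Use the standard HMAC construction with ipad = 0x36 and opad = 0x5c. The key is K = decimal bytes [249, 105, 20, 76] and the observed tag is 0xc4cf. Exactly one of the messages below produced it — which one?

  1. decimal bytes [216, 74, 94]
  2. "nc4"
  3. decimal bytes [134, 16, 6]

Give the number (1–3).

Key decimal bytes [249, 105, 20, 76] = f9 69 14 4c is 4 bytes ≤ B = 5; zero-pad to 5 bytes: K' = f9 69 14 4c 00.
K' ⊕ ipad = cf 5f 22 7a 36; K' ⊕ opad = a5 35 48 10 5c.
m1: inner = H(cf 5f 22 7a 36 d8 4a 5e) = 71 0f; tag = H(a5 35 48 10 5c 71 0f) = 58b6
m2: inner = H(cf 5f 22 7a 36 6e 63 34) = 8a 7b; tag = H(a5 35 48 10 5c 8a 7b) = c4cf ← matches
m3: inner = H(cf 5f 22 7a 36 86 10 06) = 37 65; tag = H(a5 35 48 10 5c 37 65) = ae7c

2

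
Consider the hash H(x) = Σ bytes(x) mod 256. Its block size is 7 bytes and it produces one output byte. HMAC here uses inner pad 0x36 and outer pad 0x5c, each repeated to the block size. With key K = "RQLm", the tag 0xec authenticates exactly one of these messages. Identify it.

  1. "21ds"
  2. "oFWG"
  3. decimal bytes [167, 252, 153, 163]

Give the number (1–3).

1

Key "RQLm" = 52 51 4c 6d is 4 bytes ≤ B = 7; zero-pad to 7 bytes: K' = 52 51 4c 6d 00 00 00.
K' ⊕ ipad = 64 67 7a 5b 36 36 36; K' ⊕ opad = 0e 0d 10 31 5c 5c 5c.
m1: inner = H(64 67 7a 5b 36 36 36 32 31 64 73) = 7c; tag = H(0e 0d 10 31 5c 5c 5c 7c) = ec ← matches
m2: inner = H(64 67 7a 5b 36 36 36 6f 46 57 47) = 95; tag = H(0e 0d 10 31 5c 5c 5c 95) = 05
m3: inner = H(64 67 7a 5b 36 36 36 a7 fc 99 a3) = 21; tag = H(0e 0d 10 31 5c 5c 5c 21) = 91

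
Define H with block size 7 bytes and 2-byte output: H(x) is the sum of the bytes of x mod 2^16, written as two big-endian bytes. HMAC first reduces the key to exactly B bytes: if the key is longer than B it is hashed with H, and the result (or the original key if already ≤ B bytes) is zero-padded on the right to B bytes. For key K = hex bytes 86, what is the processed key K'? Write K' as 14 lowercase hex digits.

86000000000000

Key hex bytes 86 is 1 byte ≤ B = 7; zero-pad to 7 bytes: K' = 86 00 00 00 00 00 00.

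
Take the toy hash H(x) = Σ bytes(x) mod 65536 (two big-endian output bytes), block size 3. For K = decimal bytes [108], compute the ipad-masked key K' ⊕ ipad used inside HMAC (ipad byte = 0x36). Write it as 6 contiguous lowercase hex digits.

Key decimal bytes [108] = 6c is 1 byte ≤ B = 3; zero-pad to 3 bytes: K' = 6c 00 00.
XOR each byte with 0x36: 6c⊕36=5a, 00⊕36=36, 00⊕36=36.

5a3636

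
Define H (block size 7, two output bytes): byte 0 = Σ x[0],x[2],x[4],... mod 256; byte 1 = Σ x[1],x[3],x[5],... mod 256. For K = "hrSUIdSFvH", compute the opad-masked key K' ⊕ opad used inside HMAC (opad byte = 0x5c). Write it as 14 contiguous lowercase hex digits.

91e55c5c5c5c5c

Key "hrSUIdSFvH" = 68 72 53 55 49 64 53 46 76 48 is 10 bytes > B = 7, so hash it first: H(key) = cd b9, then zero-pad to 7 bytes: K' = cd b9 00 00 00 00 00.
XOR each byte with 0x5c: cd⊕5c=91, b9⊕5c=e5, 00⊕5c=5c, 00⊕5c=5c, 00⊕5c=5c, 00⊕5c=5c, 00⊕5c=5c.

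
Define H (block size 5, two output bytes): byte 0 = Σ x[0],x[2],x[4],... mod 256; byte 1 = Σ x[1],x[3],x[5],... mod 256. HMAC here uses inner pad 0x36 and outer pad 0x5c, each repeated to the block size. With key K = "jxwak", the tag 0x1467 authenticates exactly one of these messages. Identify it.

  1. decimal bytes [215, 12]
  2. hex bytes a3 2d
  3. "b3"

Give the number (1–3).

1

Key "jxwak" = 6a 78 77 61 6b is exactly B = 5 bytes: K' = 6a 78 77 61 6b.
K' ⊕ ipad = 5c 4e 41 57 5d; K' ⊕ opad = 36 24 2b 3d 37.
m1: inner = H(5c 4e 41 57 5d d7 0c) = 06 7c; tag = H(36 24 2b 3d 37 06 7c) = 1467 ← matches
m2: inner = H(5c 4e 41 57 5d a3 2d) = 27 48; tag = H(36 24 2b 3d 37 27 48) = e088
m3: inner = H(5c 4e 41 57 5d 62 33) = 2d 07; tag = H(36 24 2b 3d 37 2d 07) = 9f8e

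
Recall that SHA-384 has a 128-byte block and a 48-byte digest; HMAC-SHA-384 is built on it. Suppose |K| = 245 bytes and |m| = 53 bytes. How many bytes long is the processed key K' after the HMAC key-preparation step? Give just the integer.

128

Key is 245 > 128 bytes, so it is hashed to 48 bytes then zero-padded to 128: |K'| = 128.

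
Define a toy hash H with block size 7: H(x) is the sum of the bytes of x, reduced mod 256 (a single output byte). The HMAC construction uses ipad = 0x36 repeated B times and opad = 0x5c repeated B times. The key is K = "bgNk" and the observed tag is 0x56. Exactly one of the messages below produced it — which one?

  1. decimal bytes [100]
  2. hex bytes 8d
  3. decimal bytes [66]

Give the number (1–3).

Key "bgNk" = 62 67 4e 6b is 4 bytes ≤ B = 7; zero-pad to 7 bytes: K' = 62 67 4e 6b 00 00 00.
K' ⊕ ipad = 54 51 78 5d 36 36 36; K' ⊕ opad = 3e 3b 12 37 5c 5c 5c.
m1: inner = H(54 51 78 5d 36 36 36 64) = 80; tag = H(3e 3b 12 37 5c 5c 5c 80) = 56 ← matches
m2: inner = H(54 51 78 5d 36 36 36 8d) = a9; tag = H(3e 3b 12 37 5c 5c 5c a9) = 7f
m3: inner = H(54 51 78 5d 36 36 36 42) = 5e; tag = H(3e 3b 12 37 5c 5c 5c 5e) = 34

1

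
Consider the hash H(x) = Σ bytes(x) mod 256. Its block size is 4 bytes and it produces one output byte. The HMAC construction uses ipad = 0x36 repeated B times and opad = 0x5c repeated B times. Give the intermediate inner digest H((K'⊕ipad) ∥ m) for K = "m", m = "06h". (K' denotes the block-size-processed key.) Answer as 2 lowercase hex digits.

Key "m" = 6d is 1 byte ≤ B = 4; zero-pad to 4 bytes: K' = 6d 00 00 00.
K' ⊕ ipad = 5b 36 36 36.
Inner input = 5b 36 36 36 ∥ 30 36 68.
Inner hash: sum = 91+54+54+54+48+54+104 = 459; mod 256 = 203 → cb.

cb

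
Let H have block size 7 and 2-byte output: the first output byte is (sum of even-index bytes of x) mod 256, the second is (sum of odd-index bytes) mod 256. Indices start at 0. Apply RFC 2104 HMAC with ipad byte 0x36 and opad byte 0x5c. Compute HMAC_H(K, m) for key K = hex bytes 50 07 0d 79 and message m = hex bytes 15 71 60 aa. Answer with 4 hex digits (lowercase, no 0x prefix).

Key hex bytes 50 07 0d 79 is 4 bytes ≤ B = 7; zero-pad to 7 bytes: K' = 50 07 0d 79 00 00 00.
K' ⊕ ipad = 66 31 3b 4f 36 36 36.  K' ⊕ opad = 0c 5b 51 25 5c 5c 5c.
Inner input = (K'⊕ipad) ∥ m = 66 31 3b 4f 36 36 36 ∥ 15 71 60 aa.
Inner hash: even-index sum = 552 mod 256 = 40; odd-index sum = 299 mod 256 = 43 → 28 2b.
Outer input = (K'⊕opad) ∥ inner = 0c 5b 51 25 5c 5c 5c ∥ 28 2b.
Outer hash (tag): even-index sum = 320 mod 256 = 64; odd-index sum = 260 mod 256 = 4 → 40 04.

4004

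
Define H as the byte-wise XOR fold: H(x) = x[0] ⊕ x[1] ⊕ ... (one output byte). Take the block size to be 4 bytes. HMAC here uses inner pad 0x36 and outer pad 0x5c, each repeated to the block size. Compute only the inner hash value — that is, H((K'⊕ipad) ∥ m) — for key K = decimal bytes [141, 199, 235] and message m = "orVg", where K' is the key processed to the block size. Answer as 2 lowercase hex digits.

Key decimal bytes [141, 199, 235] = 8d c7 eb is 3 bytes ≤ B = 4; zero-pad to 4 bytes: K' = 8d c7 eb 00.
K' ⊕ ipad = bb f1 dd 36.
Inner input = bb f1 dd 36 ∥ 6f 72 56 67.
Inner hash: XOR bb⊕f1⊕dd⊕36⊕6f⊕72⊕56⊕67 = 8d.

8d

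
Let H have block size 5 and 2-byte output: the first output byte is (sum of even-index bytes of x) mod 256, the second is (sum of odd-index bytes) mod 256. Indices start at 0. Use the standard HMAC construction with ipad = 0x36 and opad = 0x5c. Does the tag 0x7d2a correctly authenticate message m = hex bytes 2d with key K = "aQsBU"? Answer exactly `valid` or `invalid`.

valid

Key "aQsBU" = 61 51 73 42 55 is exactly B = 5 bytes: K' = 61 51 73 42 55.
K' ⊕ ipad = 57 67 45 74 63; K' ⊕ opad = 3d 0d 2f 1e 09.
Inner hash: even-index sum = 255 mod 256 = 255; odd-index sum = 264 mod 256 = 8 → ff 08.
Outer hash (recomputed tag): even-index sum = 125 mod 256 = 125; odd-index sum = 298 mod 256 = 42 → 7d 2a.
Recomputed tag = 7d2a; claimed = 7d2a → match.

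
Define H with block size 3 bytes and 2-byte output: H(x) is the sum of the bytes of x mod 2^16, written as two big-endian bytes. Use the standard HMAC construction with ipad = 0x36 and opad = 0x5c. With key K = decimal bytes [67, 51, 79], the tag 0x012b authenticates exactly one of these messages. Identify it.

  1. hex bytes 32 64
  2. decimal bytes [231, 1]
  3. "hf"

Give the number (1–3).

1

Key decimal bytes [67, 51, 79] = 43 33 4f is exactly B = 3 bytes: K' = 43 33 4f.
K' ⊕ ipad = 75 05 79; K' ⊕ opad = 1f 6f 13.
m1: inner = H(75 05 79 32 64) = 01 89; tag = H(1f 6f 13 01 89) = 012b ← matches
m2: inner = H(75 05 79 e7 01) = 01 db; tag = H(1f 6f 13 01 db) = 017d
m3: inner = H(75 05 79 68 66) = 01 c1; tag = H(1f 6f 13 01 c1) = 0163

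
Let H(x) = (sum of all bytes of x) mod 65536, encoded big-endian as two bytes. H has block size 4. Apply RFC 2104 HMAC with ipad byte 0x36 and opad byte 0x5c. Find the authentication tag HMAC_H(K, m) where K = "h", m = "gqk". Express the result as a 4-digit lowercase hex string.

018d

Key "h" = 68 is 1 byte ≤ B = 4; zero-pad to 4 bytes: K' = 68 00 00 00.
K' ⊕ ipad = 5e 36 36 36.  K' ⊕ opad = 34 5c 5c 5c.
Inner input = (K'⊕ipad) ∥ m = 5e 36 36 36 ∥ 67 71 6b.
Inner hash: sum = 94+54+54+54+103+113+107 = 579 → 02 43.
Outer input = (K'⊕opad) ∥ inner = 34 5c 5c 5c ∥ 02 43.
Outer hash (tag): sum = 52+92+92+92+2+67 = 397 → 01 8d.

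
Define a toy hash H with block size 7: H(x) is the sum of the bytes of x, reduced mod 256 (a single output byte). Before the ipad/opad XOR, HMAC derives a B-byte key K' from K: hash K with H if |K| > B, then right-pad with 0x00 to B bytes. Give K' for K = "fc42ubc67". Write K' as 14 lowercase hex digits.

|K| = 9 > B = 7, so first hash the key.
H(K): sum = 102+99+52+50+117+98+99+54+55 = 726; mod 256 = 214 → d6.
Zero-pad H(K) = d6 to 7 bytes: K' = d6 00 00 00 00 00 00.

d6000000000000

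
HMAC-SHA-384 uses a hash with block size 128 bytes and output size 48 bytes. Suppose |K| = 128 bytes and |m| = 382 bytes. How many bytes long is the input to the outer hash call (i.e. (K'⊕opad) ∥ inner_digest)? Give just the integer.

Key is 128 ≤ 128 bytes, zero-padded: |K'| = 128.
Outer input = (K'⊕opad) ∥ H(inner) → 128 + 48 = 176 bytes.

176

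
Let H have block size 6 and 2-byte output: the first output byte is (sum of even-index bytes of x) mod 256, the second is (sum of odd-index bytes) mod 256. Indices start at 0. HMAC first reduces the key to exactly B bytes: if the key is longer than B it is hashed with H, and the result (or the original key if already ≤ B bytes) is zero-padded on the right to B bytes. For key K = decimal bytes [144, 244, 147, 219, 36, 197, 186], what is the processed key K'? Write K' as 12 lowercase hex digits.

|K| = 7 > B = 6, so first hash the key.
H(K): even-index sum = 513 mod 256 = 1; odd-index sum = 660 mod 256 = 148 → 01 94.
Zero-pad H(K) = 01 94 to 6 bytes: K' = 01 94 00 00 00 00.

019400000000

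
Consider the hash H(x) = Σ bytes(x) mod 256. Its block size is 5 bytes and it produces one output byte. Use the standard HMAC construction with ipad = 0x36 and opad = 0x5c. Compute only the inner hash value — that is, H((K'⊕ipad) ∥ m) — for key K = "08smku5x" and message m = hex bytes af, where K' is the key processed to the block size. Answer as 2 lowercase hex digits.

Key "08smku5x" = 30 38 73 6d 6b 75 35 78 is 8 bytes > B = 5, so hash it first: H(key) = d5, then zero-pad to 5 bytes: K' = d5 00 00 00 00.
K' ⊕ ipad = e3 36 36 36 36.
Inner input = e3 36 36 36 36 ∥ af.
Inner hash: sum = 227+54+54+54+54+175 = 618; mod 256 = 106 → 6a.

6a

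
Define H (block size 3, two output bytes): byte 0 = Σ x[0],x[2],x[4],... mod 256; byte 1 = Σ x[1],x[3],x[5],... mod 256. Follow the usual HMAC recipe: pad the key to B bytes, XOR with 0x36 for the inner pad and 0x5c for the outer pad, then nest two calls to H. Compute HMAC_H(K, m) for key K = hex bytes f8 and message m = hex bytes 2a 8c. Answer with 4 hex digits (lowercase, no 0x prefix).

60ec

Key hex bytes f8 is 1 byte ≤ B = 3; zero-pad to 3 bytes: K' = f8 00 00.
K' ⊕ ipad = ce 36 36.  K' ⊕ opad = a4 5c 5c.
Inner input = (K'⊕ipad) ∥ m = ce 36 36 ∥ 2a 8c.
Inner hash: even-index sum = 400 mod 256 = 144; odd-index sum = 96 mod 256 = 96 → 90 60.
Outer input = (K'⊕opad) ∥ inner = a4 5c 5c ∥ 90 60.
Outer hash (tag): even-index sum = 352 mod 256 = 96; odd-index sum = 236 mod 256 = 236 → 60 ec.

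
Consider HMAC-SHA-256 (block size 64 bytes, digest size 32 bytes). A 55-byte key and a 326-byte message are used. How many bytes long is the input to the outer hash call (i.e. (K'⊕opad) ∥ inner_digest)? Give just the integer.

Key is 55 ≤ 64 bytes, zero-padded: |K'| = 64.
Outer input = (K'⊕opad) ∥ H(inner) → 64 + 32 = 96 bytes.

96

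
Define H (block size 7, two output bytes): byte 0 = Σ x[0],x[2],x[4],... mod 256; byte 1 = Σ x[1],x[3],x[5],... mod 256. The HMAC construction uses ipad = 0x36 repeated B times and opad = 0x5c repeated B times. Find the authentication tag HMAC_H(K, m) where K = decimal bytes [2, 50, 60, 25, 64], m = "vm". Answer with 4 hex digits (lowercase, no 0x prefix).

1566

Key decimal bytes [2, 50, 60, 25, 64] = 02 32 3c 19 40 is 5 bytes ≤ B = 7; zero-pad to 7 bytes: K' = 02 32 3c 19 40 00 00.
K' ⊕ ipad = 34 04 0a 2f 76 36 36.  K' ⊕ opad = 5e 6e 60 45 1c 5c 5c.
Inner input = (K'⊕ipad) ∥ m = 34 04 0a 2f 76 36 36 ∥ 76 6d.
Inner hash: even-index sum = 343 mod 256 = 87; odd-index sum = 223 mod 256 = 223 → 57 df.
Outer input = (K'⊕opad) ∥ inner = 5e 6e 60 45 1c 5c 5c ∥ 57 df.
Outer hash (tag): even-index sum = 533 mod 256 = 21; odd-index sum = 358 mod 256 = 102 → 15 66.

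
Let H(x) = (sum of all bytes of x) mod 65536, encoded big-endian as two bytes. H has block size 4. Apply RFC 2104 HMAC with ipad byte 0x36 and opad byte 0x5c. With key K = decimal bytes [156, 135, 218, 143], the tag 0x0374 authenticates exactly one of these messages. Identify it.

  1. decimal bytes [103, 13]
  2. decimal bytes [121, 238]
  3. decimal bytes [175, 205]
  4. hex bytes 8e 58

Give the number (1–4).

Key decimal bytes [156, 135, 218, 143] = 9c 87 da 8f is exactly B = 4 bytes: K' = 9c 87 da 8f.
K' ⊕ ipad = aa b1 ec b9; K' ⊕ opad = c0 db 86 d3.
m1: inner = H(aa b1 ec b9 67 0d) = 03 74; tag = H(c0 db 86 d3 03 74) = 036b
m2: inner = H(aa b1 ec b9 79 ee) = 04 67; tag = H(c0 db 86 d3 04 67) = 035f
m3: inner = H(aa b1 ec b9 af cd) = 04 7c; tag = H(c0 db 86 d3 04 7c) = 0374 ← matches
m4: inner = H(aa b1 ec b9 8e 58) = 03 e6; tag = H(c0 db 86 d3 03 e6) = 03dd

3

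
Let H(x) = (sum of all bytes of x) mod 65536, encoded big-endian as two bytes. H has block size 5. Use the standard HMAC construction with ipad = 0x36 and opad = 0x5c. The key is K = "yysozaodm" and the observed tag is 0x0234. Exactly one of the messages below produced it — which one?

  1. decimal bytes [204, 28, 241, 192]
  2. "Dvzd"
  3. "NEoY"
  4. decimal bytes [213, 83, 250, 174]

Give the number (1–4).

3

Key "yysozaodm" = 79 79 73 6f 7a 61 6f 64 6d is 9 bytes > B = 5, so hash it first: H(key) = 03 ef, then zero-pad to 5 bytes: K' = 03 ef 00 00 00.
K' ⊕ ipad = 35 d9 36 36 36; K' ⊕ opad = 5f b3 5c 5c 5c.
m1: inner = H(35 d9 36 36 36 cc 1c f1 c0) = 04 49; tag = H(5f b3 5c 5c 5c 04 49) = 0273
m2: inner = H(35 d9 36 36 36 44 76 7a 64) = 03 48; tag = H(5f b3 5c 5c 5c 03 48) = 0271
m3: inner = H(35 d9 36 36 36 4e 45 6f 59) = 03 0b; tag = H(5f b3 5c 5c 5c 03 0b) = 0234 ← matches
m4: inner = H(35 d9 36 36 36 d5 53 fa ae) = 04 80; tag = H(5f b3 5c 5c 5c 04 80) = 02aa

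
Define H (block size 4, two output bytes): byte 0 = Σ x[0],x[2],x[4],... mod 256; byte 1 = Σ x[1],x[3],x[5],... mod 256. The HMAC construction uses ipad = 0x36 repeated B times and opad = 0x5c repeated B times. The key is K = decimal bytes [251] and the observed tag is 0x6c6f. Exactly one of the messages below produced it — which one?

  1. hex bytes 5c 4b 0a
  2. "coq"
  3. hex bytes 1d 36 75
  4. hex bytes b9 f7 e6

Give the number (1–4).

1

Key decimal bytes [251] = fb is 1 byte ≤ B = 4; zero-pad to 4 bytes: K' = fb 00 00 00.
K' ⊕ ipad = cd 36 36 36; K' ⊕ opad = a7 5c 5c 5c.
m1: inner = H(cd 36 36 36 5c 4b 0a) = 69 b7; tag = H(a7 5c 5c 5c 69 b7) = 6c6f ← matches
m2: inner = H(cd 36 36 36 63 6f 71) = d7 db; tag = H(a7 5c 5c 5c d7 db) = da93
m3: inner = H(cd 36 36 36 1d 36 75) = 95 a2; tag = H(a7 5c 5c 5c 95 a2) = 985a
m4: inner = H(cd 36 36 36 b9 f7 e6) = a2 63; tag = H(a7 5c 5c 5c a2 63) = a51b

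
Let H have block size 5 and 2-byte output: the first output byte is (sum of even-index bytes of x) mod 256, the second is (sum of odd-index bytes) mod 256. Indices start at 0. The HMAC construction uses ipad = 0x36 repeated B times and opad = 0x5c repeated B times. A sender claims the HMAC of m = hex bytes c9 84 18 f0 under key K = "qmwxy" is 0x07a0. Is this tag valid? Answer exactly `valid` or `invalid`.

Key "qmwxy" = 71 6d 77 78 79 is exactly B = 5 bytes: K' = 71 6d 77 78 79.
K' ⊕ ipad = 47 5b 41 4e 4f; K' ⊕ opad = 2d 31 2b 24 25.
Inner hash: even-index sum = 587 mod 256 = 75; odd-index sum = 394 mod 256 = 138 → 4b 8a.
Outer hash (recomputed tag): even-index sum = 263 mod 256 = 7; odd-index sum = 160 mod 256 = 160 → 07 a0.
Recomputed tag = 07a0; claimed = 07a0 → match.

valid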